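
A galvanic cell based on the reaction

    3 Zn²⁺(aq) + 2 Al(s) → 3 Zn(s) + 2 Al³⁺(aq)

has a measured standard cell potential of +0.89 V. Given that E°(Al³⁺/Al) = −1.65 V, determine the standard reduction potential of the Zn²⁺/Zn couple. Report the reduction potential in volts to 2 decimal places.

−0.76 V

In the reaction as written the Zn²⁺/Zn couple is reduced (cathode) and Al³⁺/Al is oxidized (anode), so E°cell = E°(Zn²⁺/Zn) − E°(Al³⁺/Al).
E°(Zn²⁺/Zn) = E°cell + E°(anode) = +0.89 + (−1.65) = −0.76 V.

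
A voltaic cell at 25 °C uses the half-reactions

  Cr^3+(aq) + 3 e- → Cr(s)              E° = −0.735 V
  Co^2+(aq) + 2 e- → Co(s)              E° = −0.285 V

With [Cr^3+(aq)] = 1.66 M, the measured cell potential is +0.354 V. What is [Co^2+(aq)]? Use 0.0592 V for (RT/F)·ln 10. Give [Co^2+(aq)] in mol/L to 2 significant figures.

0.00080 M

The Co²⁺/Co couple has the larger reduction potential, so it is the cathode: E°cell = −0.285 − (−0.735) = +0.450 V and n = 6.
Rearranging E = E° − (0.0592/n)·log Q gives log Q = 6(+0.450 − (+0.354))/0.0592 = 9.730.
For 3 Co^2+(aq) + 2 Cr(s) → 3 Co(s) + 2 Cr^3+(aq), the reaction quotient is Q = [Cr^3+(aq)]^2 / [Co^2+(aq)]^3.
Substituting the known concentrations and solving, log [Co^2+(aq)] = −3.097 and [Co^2+(aq)] = 0.00080 M.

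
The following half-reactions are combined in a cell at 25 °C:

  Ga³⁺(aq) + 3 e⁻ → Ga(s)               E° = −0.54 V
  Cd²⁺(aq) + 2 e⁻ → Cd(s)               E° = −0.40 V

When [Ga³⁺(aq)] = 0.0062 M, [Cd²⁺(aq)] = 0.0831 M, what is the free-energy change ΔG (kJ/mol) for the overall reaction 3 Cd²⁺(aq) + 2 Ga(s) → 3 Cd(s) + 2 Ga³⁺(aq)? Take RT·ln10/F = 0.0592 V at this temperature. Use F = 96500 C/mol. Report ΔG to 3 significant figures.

The standard cell potential is −0.40 − (−0.54) = +0.14 V, with n = 6 electrons in the balanced equation.
Here Q = [Ga³⁺(aq)]^2 / [Cd²⁺(aq)]^3 = 0.067 (log Q = −1.174), giving E = +0.14 − (0.0592/6)·(−1.174) = +0.1516 V.
Then ΔG = −nFE = −6 × 96500 × +0.1516 J/mol = −87.8 kJ/mol.

−87.8 kJ/mol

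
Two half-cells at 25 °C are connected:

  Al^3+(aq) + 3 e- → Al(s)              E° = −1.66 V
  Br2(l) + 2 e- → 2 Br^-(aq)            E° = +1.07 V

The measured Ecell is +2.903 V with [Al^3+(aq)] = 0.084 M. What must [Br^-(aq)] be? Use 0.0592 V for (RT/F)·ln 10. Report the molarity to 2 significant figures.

0.0027 M

With Br₂/Br⁻ at the cathode and Al³⁺/Al at the anode, E°cell = +1.07 − (−1.66) = +2.73 V (n = 6).
From the Nernst equation, log Q = n(E° − E)/0.0592 = 6·(+2.73 − (+2.903))/0.0592 = −17.534.
Balancing electrons gives 3 Br2(l) + 2 Al(s) → 6 Br^-(aq) + 2 Al^3+(aq); thus Q = [Br^-(aq)]^6·[Al^3+(aq)]^2.
Isolating [Br^-(aq)] in Q = 10^{−17.534} yields log [Br^-(aq)] = −2.564, i.e. 0.0027 M.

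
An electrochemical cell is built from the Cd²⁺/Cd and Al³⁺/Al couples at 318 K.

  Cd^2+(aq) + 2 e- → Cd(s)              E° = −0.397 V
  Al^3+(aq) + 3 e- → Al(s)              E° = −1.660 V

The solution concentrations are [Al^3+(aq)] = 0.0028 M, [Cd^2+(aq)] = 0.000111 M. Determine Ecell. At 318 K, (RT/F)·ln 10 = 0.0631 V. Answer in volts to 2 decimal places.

Since E°(Cd²⁺/Cd) > E°(Al³⁺/Al), Cd²⁺/Cd serves as the cathode.
E°cell = −0.397 − (−1.660) = +1.263 V, with n = 6 electrons transferred.
The balanced reaction is 3 Cd^2+(aq) + 2 Al(s) → 3 Cd(s) + 2 Al^3+(aq), so Q = [Al^3+(aq)]^2 / [Cd^2+(aq)]^3 = 5.73×10^6 and log Q = 6.758.
By the Nernst equation, E = +1.263 − (0.0631/6)·(6.758) = +1.19 V.

+1.19 V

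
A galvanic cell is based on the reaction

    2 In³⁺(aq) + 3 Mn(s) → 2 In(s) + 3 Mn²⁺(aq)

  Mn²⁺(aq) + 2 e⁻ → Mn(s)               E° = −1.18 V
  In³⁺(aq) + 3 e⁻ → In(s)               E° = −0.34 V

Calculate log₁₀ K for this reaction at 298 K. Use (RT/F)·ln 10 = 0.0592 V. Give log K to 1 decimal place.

The In³⁺/In couple is reduced (cathode); E°cell = −0.34 − (−1.18) = +0.84 V with n = 6.
At equilibrium E = 0, so log K = nE°cell / 0.0592 = (6)(+0.84) / 0.0592 = 85.1.

log K = 85.1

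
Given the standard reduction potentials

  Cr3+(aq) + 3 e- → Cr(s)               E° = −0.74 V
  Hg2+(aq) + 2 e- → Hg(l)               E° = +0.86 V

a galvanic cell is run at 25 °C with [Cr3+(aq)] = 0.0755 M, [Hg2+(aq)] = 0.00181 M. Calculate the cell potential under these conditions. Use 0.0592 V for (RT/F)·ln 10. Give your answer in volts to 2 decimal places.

Since E°(Hg²⁺/Hg) > E°(Cr³⁺/Cr), Hg²⁺/Hg serves as the cathode.
The standard potential is +0.86 − (−0.74) = +1.60 V and the balanced reaction transfers n = 6 electrons.
The balanced reaction is 3 Hg2+(aq) + 2 Cr(s) → 3 Hg(l) + 2 Cr3+(aq), so Q = [Cr3+(aq)]^2 / [Hg2+(aq)]^3 = 9.61×10^5 and log Q = 5.983.
By the Nernst equation, E = +1.60 − (0.0592/6)·(5.983) = +1.54 V.

+1.54 V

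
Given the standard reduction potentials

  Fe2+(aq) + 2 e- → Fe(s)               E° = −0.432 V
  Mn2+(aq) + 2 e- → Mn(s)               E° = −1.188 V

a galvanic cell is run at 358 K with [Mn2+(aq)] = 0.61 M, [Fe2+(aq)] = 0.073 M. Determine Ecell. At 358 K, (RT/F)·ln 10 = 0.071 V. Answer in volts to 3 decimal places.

+0.723 V

Since E°(Fe²⁺/Fe) > E°(Mn²⁺/Mn), Fe²⁺/Fe serves as the cathode.
E°cell = E°cat − E°an = −0.432 − (−1.188) = +0.756 V; n = 2.
The balanced reaction is Fe2+(aq) + Mn(s) → Fe(s) + Mn2+(aq), so Q = [Mn2+(aq)] / [Fe2+(aq)] = 8.36 and log Q = 0.922.
Applying E = E° − (RT ln10/nF)·log Q gives +0.756 − (0.071/2)(0.922) = +0.723 V.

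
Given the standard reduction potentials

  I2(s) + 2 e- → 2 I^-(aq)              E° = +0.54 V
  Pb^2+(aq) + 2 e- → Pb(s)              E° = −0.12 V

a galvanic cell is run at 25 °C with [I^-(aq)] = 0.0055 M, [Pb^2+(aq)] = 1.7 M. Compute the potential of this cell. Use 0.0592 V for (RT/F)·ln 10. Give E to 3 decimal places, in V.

+0.787 V

Since E°(I₂/I⁻) > E°(Pb²⁺/Pb), I₂/I⁻ serves as the cathode.
The standard potential is +0.54 − (−0.12) = +0.66 V and the balanced reaction transfers n = 2 electrons.
The balanced reaction is I2(s) + Pb(s) → 2 I^-(aq) + Pb^2+(aq), so Q = [I^-(aq)]^2·[Pb^2+(aq)] = 5.14×10^−5 and log Q = −4.289.
E = E° − (0.0592/n)·log Q = +0.66 − (0.0592/2)(−4.289) = +0.787 V.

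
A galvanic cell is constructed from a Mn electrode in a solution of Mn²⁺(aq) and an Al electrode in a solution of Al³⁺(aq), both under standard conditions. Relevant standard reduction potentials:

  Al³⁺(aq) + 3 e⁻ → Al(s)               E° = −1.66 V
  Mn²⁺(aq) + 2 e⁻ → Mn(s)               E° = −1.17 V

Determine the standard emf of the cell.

+0.49 V

Of the two couples in this cell, the one with the more positive reduction potential is reduced at the cathode: here that is Mn²⁺/Mn (−1.17 V); Al³⁺/Al (−1.66 V) is the anode.
E°cell = E°(cathode) − E°(anode) = −1.17 − (−1.66) = +0.49 V.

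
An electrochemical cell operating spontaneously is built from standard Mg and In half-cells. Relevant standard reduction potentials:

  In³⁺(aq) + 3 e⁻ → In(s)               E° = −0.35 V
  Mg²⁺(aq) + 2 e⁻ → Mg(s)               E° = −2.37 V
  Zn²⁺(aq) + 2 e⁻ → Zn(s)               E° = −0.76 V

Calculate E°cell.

The In³⁺/In couple has the higher E°, so In ion is reduced (cathode) and Mg is oxidized (anode).
E°cell = E°(cathode) − E°(anode) = −0.35 − (−2.37) = +2.02 V.

+2.02 V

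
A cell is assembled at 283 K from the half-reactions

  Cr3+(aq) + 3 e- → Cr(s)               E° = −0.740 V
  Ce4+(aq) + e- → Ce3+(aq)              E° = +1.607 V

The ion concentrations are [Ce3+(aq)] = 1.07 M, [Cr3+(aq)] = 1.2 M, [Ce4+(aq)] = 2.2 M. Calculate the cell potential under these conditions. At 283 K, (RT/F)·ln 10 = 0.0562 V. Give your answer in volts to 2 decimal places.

+2.36 V

The Ce⁴⁺/Ce³⁺ couple has the more positive E°, so it is the cathode; Cr³⁺/Cr is the anode.
E°cell = +1.607 − (−0.740) = +2.347 V, with n = 3 electrons transferred.
The balanced reaction is 3 Ce4+(aq) + Cr(s) → 3 Ce3+(aq) + Cr3+(aq), so Q = ([Ce3+(aq)]^3·[Cr3+(aq)]) / [Ce4+(aq)]^3 = 0.138 and log Q = −0.860.
E = E° − (0.0562/n)·log Q = +2.347 − (0.0562/3)(−0.860) = +2.36 V.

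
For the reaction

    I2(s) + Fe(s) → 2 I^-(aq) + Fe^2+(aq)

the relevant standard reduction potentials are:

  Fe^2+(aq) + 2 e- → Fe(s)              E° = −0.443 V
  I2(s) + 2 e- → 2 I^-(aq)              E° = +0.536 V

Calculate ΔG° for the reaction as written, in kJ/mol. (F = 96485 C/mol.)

−189 kJ/mol

In the reaction as written I2(s) is reduced, so the I₂/I⁻ couple is the cathode and Fe²⁺/Fe is the anode.
E°cell = +0.536 − (−0.443) = +0.979 V; balancing electrons gives n = 2.
ΔG° = −nFE°cell = −(2)(96485)(+0.979) J/mol = −189 kJ/mol.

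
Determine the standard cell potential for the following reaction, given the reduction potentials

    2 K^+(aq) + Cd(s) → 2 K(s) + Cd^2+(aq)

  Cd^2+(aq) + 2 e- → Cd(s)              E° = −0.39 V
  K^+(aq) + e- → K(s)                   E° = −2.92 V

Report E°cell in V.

K^+(aq) gains electrons, so the K⁺/K couple is the cathode; the Cd²⁺/Cd couple is the anode.
E°cell = E°(cathode) − E°(anode) = −2.92 − (−0.39) = −2.53 V.

−2.53 V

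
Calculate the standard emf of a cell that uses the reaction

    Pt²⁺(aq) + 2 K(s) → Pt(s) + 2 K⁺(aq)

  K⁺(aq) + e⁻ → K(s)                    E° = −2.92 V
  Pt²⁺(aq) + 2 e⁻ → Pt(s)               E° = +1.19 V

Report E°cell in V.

+4.11 V

In the reaction as written, Pt²⁺(aq) is reduced (cathode) and K⁺(aq) is produced by oxidation at the anode.
E°cell = E°(cathode) − E°(anode) = +1.19 − (−2.92) = +4.11 V.
The positive value indicates the reaction is spontaneous as written.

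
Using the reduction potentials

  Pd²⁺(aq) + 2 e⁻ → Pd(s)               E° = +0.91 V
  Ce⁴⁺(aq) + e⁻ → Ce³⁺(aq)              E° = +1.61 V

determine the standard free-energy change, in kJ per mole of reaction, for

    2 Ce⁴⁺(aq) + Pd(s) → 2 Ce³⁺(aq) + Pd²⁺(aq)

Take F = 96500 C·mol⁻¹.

In the reaction as written Ce⁴⁺(aq) is reduced, so the Ce⁴⁺/Ce³⁺ couple is the cathode and Pd²⁺/Pd is the anode.
E°cell = +1.61 − (+0.91) = +0.70 V; balancing electrons gives n = 2.
ΔG° = −nFE°cell = −(2)(96500)(+0.70) J/mol = −135 kJ/mol.

−135 kJ/mol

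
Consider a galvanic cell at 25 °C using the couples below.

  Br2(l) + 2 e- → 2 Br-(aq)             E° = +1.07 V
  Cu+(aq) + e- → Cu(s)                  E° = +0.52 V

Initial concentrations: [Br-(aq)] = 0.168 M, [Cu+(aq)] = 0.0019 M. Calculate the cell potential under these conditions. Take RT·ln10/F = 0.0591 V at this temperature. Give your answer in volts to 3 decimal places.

The Br₂/Br⁻ couple has the more positive E°, so it is the cathode; Cu⁺/Cu is the anode.
E°cell = +1.07 − (+0.52) = +0.55 V, with n = 2 electrons transferred.
Balancing gives Br2(l) + 2 Cu(s) → 2 Br-(aq) + 2 Cu+(aq); hence Q = [Br-(aq)]^2·[Cu+(aq)]^2 = 1.02×10^−7 (log Q = −6.992).
E = E° − (0.0591/n)·log Q = +0.55 − (0.0591/2)(−6.992) = +0.757 V.

+0.757 V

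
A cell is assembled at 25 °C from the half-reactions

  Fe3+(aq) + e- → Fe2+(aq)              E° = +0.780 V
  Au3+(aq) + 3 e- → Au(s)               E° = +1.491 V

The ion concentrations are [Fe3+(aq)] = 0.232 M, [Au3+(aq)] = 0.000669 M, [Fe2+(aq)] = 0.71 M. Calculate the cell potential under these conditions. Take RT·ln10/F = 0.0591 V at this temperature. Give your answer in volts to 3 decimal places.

+0.677 V

Since E°(Au³⁺/Au) > E°(Fe³⁺/Fe²⁺), Au³⁺/Au serves as the cathode.
E°cell = E°cat − E°an = +1.491 − (+0.780) = +0.711 V; n = 3.
Balancing gives Au3+(aq) + 3 Fe2+(aq) → Au(s) + 3 Fe3+(aq); hence Q = [Fe3+(aq)]^3 / ([Au3+(aq)]·[Fe2+(aq)]^3) = 52.2 (log Q = 1.717).
By the Nernst equation, E = +0.711 − (0.0591/3)·(1.717) = +0.677 V.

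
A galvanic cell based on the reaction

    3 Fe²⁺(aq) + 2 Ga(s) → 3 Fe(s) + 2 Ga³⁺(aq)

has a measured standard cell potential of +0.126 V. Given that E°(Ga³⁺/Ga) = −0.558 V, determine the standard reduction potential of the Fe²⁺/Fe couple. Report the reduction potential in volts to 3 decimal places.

In the reaction as written the Fe²⁺/Fe couple is reduced (cathode) and Ga³⁺/Ga is oxidized (anode), so E°cell = E°(Fe²⁺/Fe) − E°(Ga³⁺/Ga).
E°(Fe²⁺/Fe) = E°cell + E°(anode) = +0.126 + (−0.558) = −0.432 V.

−0.432 V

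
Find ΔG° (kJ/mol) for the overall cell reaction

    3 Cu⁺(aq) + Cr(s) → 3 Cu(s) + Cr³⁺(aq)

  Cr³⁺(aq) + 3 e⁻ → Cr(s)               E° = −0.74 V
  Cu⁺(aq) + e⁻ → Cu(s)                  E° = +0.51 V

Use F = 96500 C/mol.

−362 kJ/mol

In the reaction as written Cu⁺(aq) is reduced, so the Cu⁺/Cu couple is the cathode and Cr³⁺/Cr is the anode.
E°cell = +0.51 − (−0.74) = +1.25 V; balancing electrons gives n = 3.
ΔG° = −nFE°cell = −(3)(96500)(+1.25) J/mol = −362 kJ/mol.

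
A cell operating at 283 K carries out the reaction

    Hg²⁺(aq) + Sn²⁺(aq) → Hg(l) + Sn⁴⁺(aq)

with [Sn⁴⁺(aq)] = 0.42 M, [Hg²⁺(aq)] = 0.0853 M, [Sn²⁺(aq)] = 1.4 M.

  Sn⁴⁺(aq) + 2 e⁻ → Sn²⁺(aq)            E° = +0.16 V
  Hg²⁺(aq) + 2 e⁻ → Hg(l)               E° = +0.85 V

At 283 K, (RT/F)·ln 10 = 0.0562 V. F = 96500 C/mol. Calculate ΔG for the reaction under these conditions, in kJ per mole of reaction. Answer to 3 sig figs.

The standard cell potential is +0.85 − (+0.16) = +0.69 V, with n = 2 electrons in the balanced equation.
Q = [Sn⁴⁺(aq)] / ([Hg²⁺(aq)]·[Sn²⁺(aq)]) = 3.52, so log Q = 0.546 and E = +0.69 − (0.0562/2)(0.546) = +0.6747 V.
Then ΔG = −nFE = −2 × 96500 × +0.6747 J/mol = −130 kJ/mol.

−130 kJ/mol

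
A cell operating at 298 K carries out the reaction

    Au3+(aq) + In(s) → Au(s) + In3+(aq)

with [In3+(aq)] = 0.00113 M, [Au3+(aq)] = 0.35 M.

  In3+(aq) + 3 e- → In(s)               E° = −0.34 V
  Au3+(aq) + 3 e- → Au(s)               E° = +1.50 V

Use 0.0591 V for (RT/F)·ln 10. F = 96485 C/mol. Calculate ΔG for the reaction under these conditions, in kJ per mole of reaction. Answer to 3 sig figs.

−547 kJ/mol

The standard cell potential is +1.50 − (−0.34) = +1.84 V, with n = 3 electrons in the balanced equation.
Here Q = [In3+(aq)] / [Au3+(aq)] = 0.00323 (log Q = −2.491), giving E = +1.84 − (0.0591/3)·(−2.491) = +1.8891 V.
Finally ΔG = −nFE = −(3)(96485 C/mol)(+1.8891 V) = −547 kJ/mol.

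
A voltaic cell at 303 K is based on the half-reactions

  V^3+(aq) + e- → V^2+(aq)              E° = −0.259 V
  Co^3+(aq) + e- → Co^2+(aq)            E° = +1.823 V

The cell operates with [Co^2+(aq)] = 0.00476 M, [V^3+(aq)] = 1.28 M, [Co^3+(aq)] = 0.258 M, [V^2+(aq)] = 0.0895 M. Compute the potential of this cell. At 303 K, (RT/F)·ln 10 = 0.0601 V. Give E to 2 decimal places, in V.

+2.12 V

The Co³⁺/Co²⁺ couple has the more positive E°, so it is the cathode; V³⁺/V²⁺ is the anode.
The standard potential is +1.823 − (−0.259) = +2.082 V and the balanced reaction transfers n = 1 electron.
For the overall reaction Co^3+(aq) + V^2+(aq) → Co^2+(aq) + V^3+(aq), Q = ([Co^2+(aq)]·[V^3+(aq)]) / ([Co^3+(aq)]·[V^2+(aq)]) = 0.264, giving log Q = −0.579.
E = E° − (0.0601/n)·log Q = +2.082 − (0.0601/1)(−0.579) = +2.12 V.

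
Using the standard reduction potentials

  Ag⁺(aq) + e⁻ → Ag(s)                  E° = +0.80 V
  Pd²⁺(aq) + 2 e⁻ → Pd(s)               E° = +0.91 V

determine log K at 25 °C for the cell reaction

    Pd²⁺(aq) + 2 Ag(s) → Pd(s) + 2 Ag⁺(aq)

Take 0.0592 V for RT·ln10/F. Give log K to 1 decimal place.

log K = 3.7

The Pd²⁺/Pd couple is reduced (cathode); E°cell = +0.91 − (+0.80) = +0.11 V with n = 2.
At equilibrium E = 0, so log K = nE°cell / 0.0592 = (2)(+0.11) / 0.0592 = 3.7.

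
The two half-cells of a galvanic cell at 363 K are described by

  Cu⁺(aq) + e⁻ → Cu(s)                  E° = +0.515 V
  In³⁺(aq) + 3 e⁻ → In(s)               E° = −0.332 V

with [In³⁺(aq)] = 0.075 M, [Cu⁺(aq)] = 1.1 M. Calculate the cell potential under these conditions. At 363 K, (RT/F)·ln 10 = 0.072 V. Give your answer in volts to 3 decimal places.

+0.877 V

The Cu⁺/Cu couple has the more positive E°, so it is the cathode; In³⁺/In is the anode.
E°cell = E°cat − E°an = +0.515 − (−0.332) = +0.847 V; n = 3.
For the overall reaction 3 Cu⁺(aq) + In(s) → 3 Cu(s) + In³⁺(aq), Q = [In³⁺(aq)] / [Cu⁺(aq)]^3 = 0.0563, giving log Q = −1.249.
E = E° − (0.072/n)·log Q = +0.847 − (0.072/3)(−1.249) = +0.877 V.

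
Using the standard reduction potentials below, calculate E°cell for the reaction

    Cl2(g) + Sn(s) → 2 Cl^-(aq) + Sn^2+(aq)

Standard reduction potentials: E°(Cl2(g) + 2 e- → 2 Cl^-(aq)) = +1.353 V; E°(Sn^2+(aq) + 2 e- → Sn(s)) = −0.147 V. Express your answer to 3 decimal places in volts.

Cl2(g) gains electrons, so the Cl₂/Cl⁻ couple is the cathode; the Sn²⁺/Sn couple is the anode.
E°cell = E°(cathode) − E°(anode) = +1.353 − (−0.147) = +1.500 V.
The positive value indicates the reaction is spontaneous as written.

+1.500 V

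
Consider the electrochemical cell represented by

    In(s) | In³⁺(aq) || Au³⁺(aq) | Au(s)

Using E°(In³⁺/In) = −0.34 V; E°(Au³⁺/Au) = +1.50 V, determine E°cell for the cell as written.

+1.84 V

By convention the left-hand electrode in cell notation is the anode (oxidation) and the right-hand electrode is the cathode (reduction).
E°cell = E°(right) − E°(left) = +1.50 − (−0.34) = +1.84 V.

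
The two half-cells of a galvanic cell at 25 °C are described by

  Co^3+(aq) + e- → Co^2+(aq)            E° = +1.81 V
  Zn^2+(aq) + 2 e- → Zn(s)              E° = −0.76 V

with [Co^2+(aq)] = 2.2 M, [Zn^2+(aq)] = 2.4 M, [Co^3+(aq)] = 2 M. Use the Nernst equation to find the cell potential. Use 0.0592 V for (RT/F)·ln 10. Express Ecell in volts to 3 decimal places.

The Co³⁺/Co²⁺ couple has the more positive E°, so it is the cathode; Zn²⁺/Zn is the anode.
The standard potential is +1.81 − (−0.76) = +2.57 V and the balanced reaction transfers n = 2 electrons.
The balanced reaction is 2 Co^3+(aq) + Zn(s) → 2 Co^2+(aq) + Zn^2+(aq), so Q = ([Co^2+(aq)]^2·[Zn^2+(aq)]) / [Co^3+(aq)]^2 = 2.9 and log Q = 0.463.
By the Nernst equation, E = +2.57 − (0.0592/2)·(0.463) = +2.556 V.

+2.556 V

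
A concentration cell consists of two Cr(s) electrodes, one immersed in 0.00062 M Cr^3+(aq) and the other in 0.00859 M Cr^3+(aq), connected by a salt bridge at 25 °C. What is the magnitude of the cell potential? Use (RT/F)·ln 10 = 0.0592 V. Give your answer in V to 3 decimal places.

For a concentration cell E°cell = 0, since both electrodes use the same couple.
The compartment with the higher Cr^3+(aq) concentration (0.00859 M) acts as the cathode; ions are reduced there and produced at the dilute (0.00062 M) anode.
With n = 3, Ecell = −(0.0592/3)·log([dilute]/[conc]) = −(0.0592/3)·log(0.00062/0.00859) = +0.023 V.

0.023 V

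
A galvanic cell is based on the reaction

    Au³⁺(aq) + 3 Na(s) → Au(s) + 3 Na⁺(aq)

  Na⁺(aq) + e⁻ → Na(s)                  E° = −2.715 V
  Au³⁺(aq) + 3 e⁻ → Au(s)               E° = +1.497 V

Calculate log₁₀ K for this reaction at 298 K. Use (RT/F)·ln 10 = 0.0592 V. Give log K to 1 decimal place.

The Au³⁺/Au couple is reduced (cathode); E°cell = +1.497 − (−2.715) = +4.212 V with n = 3.
At equilibrium E = 0, so log K = nE°cell / 0.0592 = (3)(+4.212) / 0.0592 = 213.4.

log K = 213.4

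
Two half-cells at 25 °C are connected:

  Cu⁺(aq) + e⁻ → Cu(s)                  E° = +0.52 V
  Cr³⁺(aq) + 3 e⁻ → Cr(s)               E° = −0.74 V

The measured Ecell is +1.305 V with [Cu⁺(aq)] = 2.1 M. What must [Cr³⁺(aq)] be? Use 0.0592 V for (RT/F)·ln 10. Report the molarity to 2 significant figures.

0.049 M

Cu⁺/Cu is the cathode (higher E°); E°cell = +0.52 − (−0.74) = +1.26 V with n = 3.
Rearranging E = E° − (0.0592/n)·log Q gives log Q = 3(+1.26 − (+1.305))/0.0592 = −2.280.
For 3 Cu⁺(aq) + Cr(s) → 3 Cu(s) + Cr³⁺(aq), the reaction quotient is Q = [Cr³⁺(aq)] / [Cu⁺(aq)]^3.
Solving for the unknown gives log [Cr³⁺(aq)] = −1.313, so [Cr³⁺(aq)] ≈ 0.049 M.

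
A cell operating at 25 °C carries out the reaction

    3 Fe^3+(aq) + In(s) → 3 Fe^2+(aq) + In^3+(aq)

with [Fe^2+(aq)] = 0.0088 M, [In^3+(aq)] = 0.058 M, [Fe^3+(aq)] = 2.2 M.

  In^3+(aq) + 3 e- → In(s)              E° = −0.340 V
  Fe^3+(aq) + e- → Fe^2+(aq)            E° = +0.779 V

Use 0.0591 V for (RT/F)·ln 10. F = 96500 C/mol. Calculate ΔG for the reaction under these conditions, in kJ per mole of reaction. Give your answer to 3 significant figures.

With Fe³⁺/Fe²⁺ reduced at the cathode, E°cell = +0.779 − (−0.340) = +1.119 V and n = 3.
The reaction quotient is ([Fe^2+(aq)]^3·[In^3+(aq)]) / [Fe^3+(aq)]^3 = 3.71×10^−9; by Nernst, E = +1.119 − (0.0591/3)(−8.430) = +1.2851 V.
ΔG = −nFE = −(3)(96500)(+1.2851) J/mol = −372 kJ/mol.

−372 kJ/mol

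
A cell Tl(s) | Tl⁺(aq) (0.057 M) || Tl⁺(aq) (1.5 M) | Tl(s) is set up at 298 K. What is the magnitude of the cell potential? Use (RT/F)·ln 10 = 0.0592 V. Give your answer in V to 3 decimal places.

For a concentration cell E°cell = 0, since both electrodes use the same couple.
The compartment with the higher Tl⁺(aq) concentration (1.5 M) acts as the cathode; ions are reduced there and produced at the dilute (0.057 M) anode.
With n = 1, Ecell = −(0.0592/1)·log([dilute]/[conc]) = −(0.0592/1)·log(0.057/1.5) = +0.084 V.

0.084 V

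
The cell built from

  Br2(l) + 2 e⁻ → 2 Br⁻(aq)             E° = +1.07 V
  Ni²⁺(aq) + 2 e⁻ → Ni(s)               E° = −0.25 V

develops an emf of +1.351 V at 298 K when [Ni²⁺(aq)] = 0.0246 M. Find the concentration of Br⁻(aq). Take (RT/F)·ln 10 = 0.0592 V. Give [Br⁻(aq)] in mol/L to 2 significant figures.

1.9 M

With Br₂/Br⁻ at the cathode and Ni²⁺/Ni at the anode, E°cell = +1.07 − (−0.25) = +1.32 V (n = 2).
From the Nernst equation, log Q = n(E° − E)/0.0592 = 2·(+1.32 − (+1.351))/0.0592 = −1.047.
Balancing electrons gives Br2(l) + Ni(s) → 2 Br⁻(aq) + Ni²⁺(aq); thus Q = [Br⁻(aq)]^2·[Ni²⁺(aq)].
Substituting the known concentrations and solving, log [Br⁻(aq)] = 0.281 and [Br⁻(aq)] = 1.9 M.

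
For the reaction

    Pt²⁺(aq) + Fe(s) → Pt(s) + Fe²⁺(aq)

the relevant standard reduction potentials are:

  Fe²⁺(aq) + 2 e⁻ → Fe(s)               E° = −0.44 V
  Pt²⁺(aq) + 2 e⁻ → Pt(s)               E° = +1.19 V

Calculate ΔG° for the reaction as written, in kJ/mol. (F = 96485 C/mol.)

In the reaction as written Pt²⁺(aq) is reduced, so the Pt²⁺/Pt couple is the cathode and Fe²⁺/Fe is the anode.
E°cell = +1.19 − (−0.44) = +1.63 V; balancing electrons gives n = 2.
ΔG° = −nFE°cell = −(2)(96485)(+1.63) J/mol = −315 kJ/mol.

−315 kJ/mol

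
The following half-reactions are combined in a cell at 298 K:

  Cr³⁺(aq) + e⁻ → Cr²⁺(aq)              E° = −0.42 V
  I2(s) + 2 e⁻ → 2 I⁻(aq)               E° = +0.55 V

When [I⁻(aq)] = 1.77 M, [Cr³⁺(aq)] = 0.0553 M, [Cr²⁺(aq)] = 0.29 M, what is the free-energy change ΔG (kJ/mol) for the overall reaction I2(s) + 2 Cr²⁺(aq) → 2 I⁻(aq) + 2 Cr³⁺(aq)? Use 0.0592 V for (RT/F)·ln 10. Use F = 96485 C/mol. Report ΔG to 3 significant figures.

−193 kJ/mol

E°cell = +0.55 − (−0.42) = +0.97 V; the balanced reaction transfers n = 2 electrons.
The reaction quotient is ([I⁻(aq)]^2·[Cr³⁺(aq)]^2) / [Cr²⁺(aq)]^2 = 0.114; by Nernst, E = +0.97 − (0.0592/2)(−0.943) = +0.9979 V.
Finally ΔG = −nFE = −(2)(96485 C/mol)(+0.9979 V) = −193 kJ/mol.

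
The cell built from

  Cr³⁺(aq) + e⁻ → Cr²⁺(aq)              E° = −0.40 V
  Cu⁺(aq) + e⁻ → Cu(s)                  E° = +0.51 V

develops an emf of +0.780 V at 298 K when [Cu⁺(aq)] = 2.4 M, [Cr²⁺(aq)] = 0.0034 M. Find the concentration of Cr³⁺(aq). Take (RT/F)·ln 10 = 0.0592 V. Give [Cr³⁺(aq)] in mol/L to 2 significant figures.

Cu⁺/Cu is the cathode (higher E°); E°cell = +0.51 − (−0.40) = +0.91 V with n = 1.
Since E = E° − (0.0592/n)·log Q, log Q = n(E° − E)/0.0592 = 2.196.
The balanced reaction is Cu⁺(aq) + Cr²⁺(aq) → Cu(s) + Cr³⁺(aq), so Q = [Cr³⁺(aq)] / ([Cu⁺(aq)]·[Cr²⁺(aq)]).
Isolating [Cr³⁺(aq)] in Q = 10^{2.196} yields log [Cr³⁺(aq)] = 0.108, i.e. 1.3 M.

1.3 M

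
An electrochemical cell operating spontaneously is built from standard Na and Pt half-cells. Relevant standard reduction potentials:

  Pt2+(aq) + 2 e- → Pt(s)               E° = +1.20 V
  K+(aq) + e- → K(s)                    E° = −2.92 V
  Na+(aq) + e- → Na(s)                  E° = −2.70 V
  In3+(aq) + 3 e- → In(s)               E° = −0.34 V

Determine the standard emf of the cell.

+3.90 V

Of the two couples in this cell, the one with the more positive reduction potential is reduced at the cathode: here that is Pt²⁺/Pt (+1.20 V); Na⁺/Na (−2.70 V) is the anode.
E°cell = E°(cathode) − E°(anode) = +1.20 − (−2.70) = +3.90 V.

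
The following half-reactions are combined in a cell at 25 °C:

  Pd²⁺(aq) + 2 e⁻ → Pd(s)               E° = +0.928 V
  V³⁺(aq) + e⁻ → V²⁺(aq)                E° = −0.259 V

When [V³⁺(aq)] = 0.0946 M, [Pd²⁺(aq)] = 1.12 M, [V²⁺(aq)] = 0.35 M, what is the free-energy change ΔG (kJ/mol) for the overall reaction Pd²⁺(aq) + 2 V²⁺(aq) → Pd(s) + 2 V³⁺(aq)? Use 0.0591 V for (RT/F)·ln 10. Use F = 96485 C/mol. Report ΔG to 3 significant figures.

E°cell = +0.928 − (−0.259) = +1.187 V; the balanced reaction transfers n = 2 electrons.
Q = [V³⁺(aq)]^2 / ([Pd²⁺(aq)]·[V²⁺(aq)]^2) = 0.0652, so log Q = −1.186 and E = +1.187 − (0.0591/2)(−1.186) = +1.2220 V.
Finally ΔG = −nFE = −(2)(96485 C/mol)(+1.2220 V) = −236 kJ/mol.

−236 kJ/mol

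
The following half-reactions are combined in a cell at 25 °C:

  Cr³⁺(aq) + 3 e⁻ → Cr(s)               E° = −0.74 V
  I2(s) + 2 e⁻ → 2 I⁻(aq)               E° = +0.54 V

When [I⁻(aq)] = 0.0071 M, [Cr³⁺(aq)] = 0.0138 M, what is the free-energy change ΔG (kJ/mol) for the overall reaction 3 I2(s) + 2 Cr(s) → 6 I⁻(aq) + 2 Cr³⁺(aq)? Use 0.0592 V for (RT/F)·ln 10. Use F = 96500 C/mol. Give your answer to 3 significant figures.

The standard cell potential is +0.54 − (−0.74) = +1.28 V, with n = 6 electrons in the balanced equation.
The reaction quotient is [I⁻(aq)]^6·[Cr³⁺(aq)]^2 = 2.44×10^−17; by Nernst, E = +1.28 − (0.0592/6)(−16.613) = +1.4439 V.
Then ΔG = −nFE = −6 × 96500 × +1.4439 J/mol = −836 kJ/mol.

−836 kJ/mol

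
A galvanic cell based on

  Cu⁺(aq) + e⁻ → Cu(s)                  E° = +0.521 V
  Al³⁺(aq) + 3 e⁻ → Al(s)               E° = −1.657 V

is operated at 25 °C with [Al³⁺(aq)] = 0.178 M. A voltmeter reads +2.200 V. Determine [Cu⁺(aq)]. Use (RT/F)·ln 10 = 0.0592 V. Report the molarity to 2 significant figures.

1.3 M

Cu⁺/Cu is the cathode (higher E°); E°cell = +0.521 − (−1.657) = +2.178 V with n = 3.
Rearranging E = E° − (0.0592/n)·log Q gives log Q = 3(+2.178 − (+2.200))/0.0592 = −1.115.
Balancing electrons gives 3 Cu⁺(aq) + Al(s) → 3 Cu(s) + Al³⁺(aq); thus Q = [Al³⁺(aq)] / [Cu⁺(aq)]^3.
Solving for the unknown gives log [Cu⁺(aq)] = 0.122, so [Cu⁺(aq)] ≈ 1.3 M.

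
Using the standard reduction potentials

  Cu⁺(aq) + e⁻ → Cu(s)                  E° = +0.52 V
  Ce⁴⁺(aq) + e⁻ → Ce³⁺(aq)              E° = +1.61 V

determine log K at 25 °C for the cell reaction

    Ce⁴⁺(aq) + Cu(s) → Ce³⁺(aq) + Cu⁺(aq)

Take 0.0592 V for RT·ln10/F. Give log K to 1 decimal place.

The Ce⁴⁺/Ce³⁺ couple is reduced (cathode); E°cell = +1.61 − (+0.52) = +1.09 V with n = 1.
At equilibrium E = 0, so log K = nE°cell / 0.0592 = (1)(+1.09) / 0.0592 = 18.4.

log K = 18.4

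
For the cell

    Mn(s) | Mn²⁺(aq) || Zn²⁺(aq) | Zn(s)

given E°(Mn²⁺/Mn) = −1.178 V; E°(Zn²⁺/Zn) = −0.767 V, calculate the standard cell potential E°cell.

By convention the left-hand electrode in cell notation is the anode (oxidation) and the right-hand electrode is the cathode (reduction).
E°cell = E°(right) − E°(left) = −0.767 − (−1.178) = +0.411 V.

+0.411 V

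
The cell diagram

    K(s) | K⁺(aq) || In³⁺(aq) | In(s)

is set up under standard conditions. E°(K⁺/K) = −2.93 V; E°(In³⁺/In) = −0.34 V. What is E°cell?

By convention the left-hand electrode in cell notation is the anode (oxidation) and the right-hand electrode is the cathode (reduction).
E°cell = E°(right) − E°(left) = −0.34 − (−2.93) = +2.59 V.

+2.59 V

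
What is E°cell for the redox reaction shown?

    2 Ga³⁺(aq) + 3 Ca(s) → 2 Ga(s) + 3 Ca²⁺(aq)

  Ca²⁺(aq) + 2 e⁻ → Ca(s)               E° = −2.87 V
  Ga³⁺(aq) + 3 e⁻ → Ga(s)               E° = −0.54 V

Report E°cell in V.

In the reaction as written, Ga³⁺(aq) is reduced (cathode) and Ca²⁺(aq) is produced by oxidation at the anode.
E°cell = E°(cathode) − E°(anode) = −0.54 − (−2.87) = +2.33 V.

+2.33 V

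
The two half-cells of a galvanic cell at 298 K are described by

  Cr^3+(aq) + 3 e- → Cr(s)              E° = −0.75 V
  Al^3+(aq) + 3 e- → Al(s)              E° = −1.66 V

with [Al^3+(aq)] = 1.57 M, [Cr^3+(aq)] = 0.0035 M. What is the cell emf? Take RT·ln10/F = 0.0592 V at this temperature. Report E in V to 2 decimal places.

+0.86 V

Cr³⁺/Cr is reduced (cathode, E° = −0.75 V) and Al³⁺/Al is oxidized (anode).
E°cell = E°cat − E°an = −0.75 − (−1.66) = +0.91 V; n = 3.
The balanced reaction is Cr^3+(aq) + Al(s) → Cr(s) + Al^3+(aq), so Q = [Al^3+(aq)] / [Cr^3+(aq)] = 449 and log Q = 2.652.
Applying E = E° − (RT ln10/nF)·log Q gives +0.91 − (0.0592/3)(2.652) = +0.86 V.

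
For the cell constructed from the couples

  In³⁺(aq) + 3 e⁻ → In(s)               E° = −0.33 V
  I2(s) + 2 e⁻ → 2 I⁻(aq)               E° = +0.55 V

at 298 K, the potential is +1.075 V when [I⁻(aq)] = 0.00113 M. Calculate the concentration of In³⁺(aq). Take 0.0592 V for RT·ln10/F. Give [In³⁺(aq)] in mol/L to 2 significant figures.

With I₂/I⁻ at the cathode and In³⁺/In at the anode, E°cell = +0.55 − (−0.33) = +0.88 V (n = 6).
Since E = E° − (0.0592/n)·log Q, log Q = n(E° − E)/0.0592 = −19.764.
The balanced reaction is 3 I2(s) + 2 In(s) → 6 I⁻(aq) + 2 In³⁺(aq), so Q = [I⁻(aq)]^6·[In³⁺(aq)]^2.
Isolating [In³⁺(aq)] in Q = 10^{−19.764} yields log [In³⁺(aq)] = −1.041, i.e. 0.091 M.

0.091 M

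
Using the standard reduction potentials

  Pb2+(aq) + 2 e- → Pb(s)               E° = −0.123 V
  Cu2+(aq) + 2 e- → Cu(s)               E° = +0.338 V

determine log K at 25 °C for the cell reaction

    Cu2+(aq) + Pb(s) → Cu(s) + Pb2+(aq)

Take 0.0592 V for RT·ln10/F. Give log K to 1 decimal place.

The Cu²⁺/Cu couple is reduced (cathode); E°cell = +0.338 − (−0.123) = +0.461 V with n = 2.
At equilibrium E = 0, so log K = nE°cell / 0.0592 = (2)(+0.461) / 0.0592 = 15.6.

log K = 15.6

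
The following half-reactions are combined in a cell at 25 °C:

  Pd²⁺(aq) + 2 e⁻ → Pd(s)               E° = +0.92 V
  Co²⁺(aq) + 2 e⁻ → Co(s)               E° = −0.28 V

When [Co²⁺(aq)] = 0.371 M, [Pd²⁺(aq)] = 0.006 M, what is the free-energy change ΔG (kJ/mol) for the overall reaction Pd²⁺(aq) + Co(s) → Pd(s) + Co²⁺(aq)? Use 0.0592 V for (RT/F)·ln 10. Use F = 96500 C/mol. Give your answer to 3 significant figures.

−221 kJ/mol

With Pd²⁺/Pd reduced at the cathode, E°cell = +0.92 − (−0.28) = +1.20 V and n = 2.
Q = [Co²⁺(aq)] / [Pd²⁺(aq)] = 61.8, so log Q = 1.791 and E = +1.20 − (0.0592/2)(1.791) = +1.1470 V.
ΔG = −nFE = −(2)(96500)(+1.1470) J/mol = −221 kJ/mol.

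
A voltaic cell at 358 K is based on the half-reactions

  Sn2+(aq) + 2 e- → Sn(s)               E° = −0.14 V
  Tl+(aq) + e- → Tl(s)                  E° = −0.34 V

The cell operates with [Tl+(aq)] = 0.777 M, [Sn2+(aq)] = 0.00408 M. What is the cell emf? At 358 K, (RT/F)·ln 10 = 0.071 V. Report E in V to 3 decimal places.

Since E°(Sn²⁺/Sn) > E°(Tl⁺/Tl), Sn²⁺/Sn serves as the cathode.
The standard potential is −0.14 − (−0.34) = +0.20 V and the balanced reaction transfers n = 2 electrons.
Balancing gives Sn2+(aq) + 2 Tl(s) → Sn(s) + 2 Tl+(aq); hence Q = [Tl+(aq)]^2 / [Sn2+(aq)] = 148 (log Q = 2.170).
By the Nernst equation, E = +0.20 − (0.071/2)·(2.170) = +0.123 V.

+0.123 V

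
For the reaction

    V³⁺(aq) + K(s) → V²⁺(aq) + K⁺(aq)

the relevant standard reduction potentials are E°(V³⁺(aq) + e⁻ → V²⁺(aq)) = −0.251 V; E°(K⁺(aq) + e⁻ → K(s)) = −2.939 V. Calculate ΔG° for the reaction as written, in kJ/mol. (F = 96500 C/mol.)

In the reaction as written V³⁺(aq) is reduced, so the V³⁺/V²⁺ couple is the cathode and K⁺/K is the anode.
E°cell = −0.251 − (−2.939) = +2.688 V; balancing electrons gives n = 1.
ΔG° = −nFE°cell = −(1)(96500)(+2.688) J/mol = −259 kJ/mol.

−259 kJ/mol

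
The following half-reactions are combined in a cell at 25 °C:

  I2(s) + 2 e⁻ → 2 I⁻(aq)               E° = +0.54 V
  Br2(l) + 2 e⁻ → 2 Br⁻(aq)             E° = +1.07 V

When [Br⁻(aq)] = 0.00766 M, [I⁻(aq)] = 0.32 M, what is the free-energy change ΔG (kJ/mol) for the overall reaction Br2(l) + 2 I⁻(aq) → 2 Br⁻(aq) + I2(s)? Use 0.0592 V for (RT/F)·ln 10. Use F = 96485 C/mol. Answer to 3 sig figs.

−121 kJ/mol

With Br₂/Br⁻ reduced at the cathode, E°cell = +1.07 − (+0.54) = +0.53 V and n = 2.
Here Q = [Br⁻(aq)]^2 / [I⁻(aq)]^2 = 0.000573 (log Q = −3.242), giving E = +0.53 − (0.0592/2)·(−3.242) = +0.6260 V.
Then ΔG = −nFE = −2 × 96485 × +0.6260 J/mol = −121 kJ/mol.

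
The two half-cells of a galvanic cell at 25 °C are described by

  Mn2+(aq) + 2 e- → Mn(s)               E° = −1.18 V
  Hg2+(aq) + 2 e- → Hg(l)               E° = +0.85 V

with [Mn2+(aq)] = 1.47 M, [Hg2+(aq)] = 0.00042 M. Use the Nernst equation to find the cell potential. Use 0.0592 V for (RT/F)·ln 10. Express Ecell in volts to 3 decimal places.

+1.925 V

The Hg²⁺/Hg couple has the more positive E°, so it is the cathode; Mn²⁺/Mn is the anode.
The standard potential is +0.85 − (−1.18) = +2.03 V and the balanced reaction transfers n = 2 electrons.
For the overall reaction Hg2+(aq) + Mn(s) → Hg(l) + Mn2+(aq), Q = [Mn2+(aq)] / [Hg2+(aq)] = 3.5×10^3, giving log Q = 3.544.
E = E° − (0.0592/n)·log Q = +2.03 − (0.0592/2)(3.544) = +1.925 V.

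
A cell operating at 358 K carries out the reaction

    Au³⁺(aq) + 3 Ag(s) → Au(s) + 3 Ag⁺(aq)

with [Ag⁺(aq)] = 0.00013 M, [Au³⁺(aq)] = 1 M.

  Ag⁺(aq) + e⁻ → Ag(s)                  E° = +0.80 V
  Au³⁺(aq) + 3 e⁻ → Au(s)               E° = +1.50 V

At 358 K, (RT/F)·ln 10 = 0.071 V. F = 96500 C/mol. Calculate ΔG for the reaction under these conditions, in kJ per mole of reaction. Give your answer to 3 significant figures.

E°cell = +1.50 − (+0.80) = +0.70 V; the balanced reaction transfers n = 3 electrons.
Here Q = [Ag⁺(aq)]^3 / [Au³⁺(aq)] = 2.2×10^−12 (log Q = −11.658), giving E = +0.70 − (0.071/3)·(−11.658) = +0.9759 V.
Finally ΔG = −nFE = −(3)(96500 C/mol)(+0.9759 V) = −283 kJ/mol.

−283 kJ/mol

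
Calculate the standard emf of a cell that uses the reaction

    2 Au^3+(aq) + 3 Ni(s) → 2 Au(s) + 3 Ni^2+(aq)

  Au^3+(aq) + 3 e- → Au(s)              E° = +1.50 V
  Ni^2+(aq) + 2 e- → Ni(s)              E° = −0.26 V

+1.76 V

Au^3+(aq) gains electrons, so the Au³⁺/Au couple is the cathode; the Ni²⁺/Ni couple is the anode.
E°cell = E°(cathode) − E°(anode) = +1.50 − (−0.26) = +1.76 V.
The positive value indicates the reaction is spontaneous as written.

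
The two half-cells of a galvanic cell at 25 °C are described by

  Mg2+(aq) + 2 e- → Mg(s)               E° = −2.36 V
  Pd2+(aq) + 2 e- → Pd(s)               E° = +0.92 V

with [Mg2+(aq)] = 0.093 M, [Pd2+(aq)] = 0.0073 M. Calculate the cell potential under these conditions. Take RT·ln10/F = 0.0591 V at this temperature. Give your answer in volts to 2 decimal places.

Pd²⁺/Pd is reduced (cathode, E° = +0.92 V) and Mg²⁺/Mg is oxidized (anode).
E°cell = E°cat − E°an = +0.92 − (−2.36) = +3.28 V; n = 2.
The balanced reaction is Pd2+(aq) + Mg(s) → Pd(s) + Mg2+(aq), so Q = [Mg2+(aq)] / [Pd2+(aq)] = 12.7 and log Q = 1.105.
By the Nernst equation, E = +3.28 − (0.0591/2)·(1.105) = +3.25 V.

+3.25 V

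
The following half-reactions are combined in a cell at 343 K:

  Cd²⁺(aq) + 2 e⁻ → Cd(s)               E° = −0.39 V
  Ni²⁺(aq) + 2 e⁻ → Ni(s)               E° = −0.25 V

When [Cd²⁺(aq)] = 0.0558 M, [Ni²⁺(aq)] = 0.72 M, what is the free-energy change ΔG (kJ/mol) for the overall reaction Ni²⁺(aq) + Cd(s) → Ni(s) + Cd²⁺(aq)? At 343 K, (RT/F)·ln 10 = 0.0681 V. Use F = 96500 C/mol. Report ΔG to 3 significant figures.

−34.3 kJ/mol

E°cell = −0.25 − (−0.39) = +0.14 V; the balanced reaction transfers n = 2 electrons.
Here Q = [Cd²⁺(aq)] / [Ni²⁺(aq)] = 0.0775 (log Q = −1.111), giving E = +0.14 − (0.0681/2)·(−1.111) = +0.1778 V.
Finally ΔG = −nFE = −(2)(96500 C/mol)(+0.1778 V) = −34.3 kJ/mol.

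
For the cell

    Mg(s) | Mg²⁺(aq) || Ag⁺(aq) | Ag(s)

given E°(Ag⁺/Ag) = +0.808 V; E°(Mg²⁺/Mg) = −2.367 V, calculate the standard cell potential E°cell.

+3.175 V

By convention the left-hand electrode in cell notation is the anode (oxidation) and the right-hand electrode is the cathode (reduction).
E°cell = E°(right) − E°(left) = +0.808 − (−2.367) = +3.175 V.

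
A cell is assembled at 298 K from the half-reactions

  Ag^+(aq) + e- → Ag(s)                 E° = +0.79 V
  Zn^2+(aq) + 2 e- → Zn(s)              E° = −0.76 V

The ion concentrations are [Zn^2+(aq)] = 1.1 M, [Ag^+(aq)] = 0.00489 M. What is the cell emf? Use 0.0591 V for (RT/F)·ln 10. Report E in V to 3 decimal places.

Ag⁺/Ag is reduced (cathode, E° = +0.79 V) and Zn²⁺/Zn is oxidized (anode).
The standard potential is +0.79 − (−0.76) = +1.55 V and the balanced reaction transfers n = 2 electrons.
The balanced reaction is 2 Ag^+(aq) + Zn(s) → 2 Ag(s) + Zn^2+(aq), so Q = [Zn^2+(aq)] / [Ag^+(aq)]^2 = 4.6×10^4 and log Q = 4.663.
E = E° − (0.0591/n)·log Q = +1.55 − (0.0591/2)(4.663) = +1.412 V.

+1.412 V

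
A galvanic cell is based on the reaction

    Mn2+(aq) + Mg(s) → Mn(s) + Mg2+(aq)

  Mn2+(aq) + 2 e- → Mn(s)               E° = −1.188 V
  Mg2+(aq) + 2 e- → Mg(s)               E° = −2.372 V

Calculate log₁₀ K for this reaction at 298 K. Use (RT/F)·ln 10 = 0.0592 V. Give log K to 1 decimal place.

log K = 40.0

The Mn²⁺/Mn couple is reduced (cathode); E°cell = −1.188 − (−2.372) = +1.184 V with n = 2.
At equilibrium E = 0, so log K = nE°cell / 0.0592 = (2)(+1.184) / 0.0592 = 40.0.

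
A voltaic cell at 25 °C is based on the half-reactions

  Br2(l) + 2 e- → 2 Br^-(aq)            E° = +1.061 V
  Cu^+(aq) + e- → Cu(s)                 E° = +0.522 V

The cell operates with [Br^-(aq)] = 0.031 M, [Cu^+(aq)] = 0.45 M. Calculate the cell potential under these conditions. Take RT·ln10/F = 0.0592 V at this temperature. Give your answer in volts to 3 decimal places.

The Br₂/Br⁻ couple has the more positive E°, so it is the cathode; Cu⁺/Cu is the anode.
The standard potential is +1.061 − (+0.522) = +0.539 V and the balanced reaction transfers n = 2 electrons.
Balancing gives Br2(l) + 2 Cu(s) → 2 Br^-(aq) + 2 Cu^+(aq); hence Q = [Br^-(aq)]^2·[Cu^+(aq)]^2 = 0.000195 (log Q = −3.711).
Applying E = E° − (RT ln10/nF)·log Q gives +0.539 − (0.0592/2)(−3.711) = +0.649 V.

+0.649 V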